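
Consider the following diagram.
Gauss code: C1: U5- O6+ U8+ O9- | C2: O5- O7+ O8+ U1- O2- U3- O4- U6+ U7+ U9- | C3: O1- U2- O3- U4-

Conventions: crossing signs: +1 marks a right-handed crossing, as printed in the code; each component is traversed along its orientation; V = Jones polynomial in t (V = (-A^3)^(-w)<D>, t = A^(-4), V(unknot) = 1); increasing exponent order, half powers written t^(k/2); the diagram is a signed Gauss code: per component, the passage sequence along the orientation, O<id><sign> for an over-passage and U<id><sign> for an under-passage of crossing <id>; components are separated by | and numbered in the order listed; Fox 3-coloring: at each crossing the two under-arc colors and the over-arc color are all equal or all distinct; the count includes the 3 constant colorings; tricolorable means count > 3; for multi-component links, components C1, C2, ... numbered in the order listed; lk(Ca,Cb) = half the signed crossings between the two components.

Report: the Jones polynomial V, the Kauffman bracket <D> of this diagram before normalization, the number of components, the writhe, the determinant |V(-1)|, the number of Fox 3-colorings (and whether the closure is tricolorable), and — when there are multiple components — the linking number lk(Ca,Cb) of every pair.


V(t) = t^-6 + t^-3 + t^-2 + t^-1
bracket: -A^-5 - A^-1 - A^3 - A^15, w = -3
3 components, writhe -3, over 9 crossings
lk(C1,C2) = 0
linking number lk(C1,C3) = 0
lk(C2,C3): -2
det 0, colorings 9 of 3^9 — tricolorable
observation: span 5 respects span(V) <= c + mu - 1 = 11 for this 3-component diagram


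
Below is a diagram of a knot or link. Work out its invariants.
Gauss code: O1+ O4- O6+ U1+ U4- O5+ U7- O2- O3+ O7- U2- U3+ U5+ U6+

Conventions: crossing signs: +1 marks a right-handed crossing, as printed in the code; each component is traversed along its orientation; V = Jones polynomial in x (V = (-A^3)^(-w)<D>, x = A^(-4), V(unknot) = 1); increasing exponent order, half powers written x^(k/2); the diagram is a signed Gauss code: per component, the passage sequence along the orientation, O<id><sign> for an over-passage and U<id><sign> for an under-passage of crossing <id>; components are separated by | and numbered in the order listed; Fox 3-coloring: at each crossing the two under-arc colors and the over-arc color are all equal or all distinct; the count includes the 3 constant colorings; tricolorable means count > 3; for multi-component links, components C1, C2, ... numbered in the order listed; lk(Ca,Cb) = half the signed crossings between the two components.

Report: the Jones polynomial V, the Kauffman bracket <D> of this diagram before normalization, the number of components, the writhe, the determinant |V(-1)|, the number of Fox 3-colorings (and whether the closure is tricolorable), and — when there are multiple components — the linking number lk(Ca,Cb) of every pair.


V = 1
<D> = -A^3 (w = +1)
1 component over 7 crossings, w = +1
3 Fox colorings among 3^7, |V(-1)| = 1: not tricolorable
why: det 1 = |V(-1)|; not divisible by 3, so not tricolorable


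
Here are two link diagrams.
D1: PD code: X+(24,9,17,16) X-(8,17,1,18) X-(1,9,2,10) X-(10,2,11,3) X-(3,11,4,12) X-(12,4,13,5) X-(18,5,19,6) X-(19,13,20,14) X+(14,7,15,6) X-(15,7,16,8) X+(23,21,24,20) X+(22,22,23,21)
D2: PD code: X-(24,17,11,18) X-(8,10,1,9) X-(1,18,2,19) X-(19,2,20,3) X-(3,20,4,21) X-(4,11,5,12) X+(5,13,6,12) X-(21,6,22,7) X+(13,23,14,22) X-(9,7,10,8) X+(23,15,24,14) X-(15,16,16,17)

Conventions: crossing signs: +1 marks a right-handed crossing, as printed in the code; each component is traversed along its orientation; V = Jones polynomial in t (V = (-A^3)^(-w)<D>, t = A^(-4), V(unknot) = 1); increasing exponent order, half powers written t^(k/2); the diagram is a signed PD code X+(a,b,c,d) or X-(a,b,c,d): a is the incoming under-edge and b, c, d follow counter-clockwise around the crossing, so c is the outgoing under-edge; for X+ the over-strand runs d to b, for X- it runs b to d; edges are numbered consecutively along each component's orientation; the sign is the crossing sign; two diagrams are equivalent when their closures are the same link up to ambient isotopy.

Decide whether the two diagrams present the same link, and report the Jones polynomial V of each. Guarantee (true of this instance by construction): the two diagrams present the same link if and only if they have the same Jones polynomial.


same link: yes
V(D1) = t^-8 - t^-7 + 2t^-6 - t^-5 + 2t^-4 + t^-2  [12 crossings, <D> = A^-4 + 2A^4 - A^8 + 2A^12 - A^16 + A^20, w = -4]
D2 (bracket A^-10 + 2A^-2 - A^2 + 2A^6 - A^10 + A^14; 12 crossings at w = -6): V = t^-8 - t^-7 + 2t^-6 - t^-5 + 2t^-4 + t^-2
note: Reidemeister moves carry D1 (12 crossings) to D2 (12)


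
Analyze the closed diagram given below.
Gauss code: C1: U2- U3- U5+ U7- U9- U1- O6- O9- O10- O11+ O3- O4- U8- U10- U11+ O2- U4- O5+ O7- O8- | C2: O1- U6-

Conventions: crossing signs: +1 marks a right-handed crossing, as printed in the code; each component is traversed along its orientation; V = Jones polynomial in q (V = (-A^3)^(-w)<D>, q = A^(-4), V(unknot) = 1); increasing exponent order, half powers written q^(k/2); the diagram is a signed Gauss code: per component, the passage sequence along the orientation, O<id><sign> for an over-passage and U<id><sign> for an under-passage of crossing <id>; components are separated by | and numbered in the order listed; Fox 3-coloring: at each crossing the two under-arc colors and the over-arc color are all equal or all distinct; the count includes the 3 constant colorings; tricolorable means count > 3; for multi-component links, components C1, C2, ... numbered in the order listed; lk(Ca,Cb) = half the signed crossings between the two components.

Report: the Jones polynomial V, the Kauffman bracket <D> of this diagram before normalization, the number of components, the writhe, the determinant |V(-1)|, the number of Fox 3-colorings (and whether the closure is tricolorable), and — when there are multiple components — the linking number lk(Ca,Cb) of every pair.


Jones polynomial: V(q) = q^(-13/2) - q^(-11/2) + q^(-9/2) - 2q^(-7/2) - q^(-3/2)
<D> = A^-15 + 2A^-7 - A^-3 + A - A^5; writhe -7
components 2, writhe -7 (11 crossings)
linking number lk(C1,C2) = -1
3-colorings: 9 of 3^11, det 6 — tricolorable
note: w = -7 shifts under R1 moves; the (-A^3)^(7) factor cancels that in V


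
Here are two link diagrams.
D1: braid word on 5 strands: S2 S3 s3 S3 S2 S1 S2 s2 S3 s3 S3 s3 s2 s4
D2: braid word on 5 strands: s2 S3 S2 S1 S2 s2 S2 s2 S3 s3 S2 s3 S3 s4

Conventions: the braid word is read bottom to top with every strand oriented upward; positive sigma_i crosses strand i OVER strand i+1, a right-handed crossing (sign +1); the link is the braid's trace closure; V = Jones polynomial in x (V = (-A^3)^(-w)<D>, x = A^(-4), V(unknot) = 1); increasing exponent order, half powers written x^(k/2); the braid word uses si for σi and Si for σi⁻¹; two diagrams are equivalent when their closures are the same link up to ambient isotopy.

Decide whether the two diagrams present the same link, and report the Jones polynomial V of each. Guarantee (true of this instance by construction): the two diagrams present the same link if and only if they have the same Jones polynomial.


equivalent: yes
D1 (bracket A^-6; 14 crossings at w = -2): V = 1
V(D2) = 1  (w -2, c 14, <D> = A^-6)
key observation: from 14 to 14 crossings by R-moves: one link, two diagrams


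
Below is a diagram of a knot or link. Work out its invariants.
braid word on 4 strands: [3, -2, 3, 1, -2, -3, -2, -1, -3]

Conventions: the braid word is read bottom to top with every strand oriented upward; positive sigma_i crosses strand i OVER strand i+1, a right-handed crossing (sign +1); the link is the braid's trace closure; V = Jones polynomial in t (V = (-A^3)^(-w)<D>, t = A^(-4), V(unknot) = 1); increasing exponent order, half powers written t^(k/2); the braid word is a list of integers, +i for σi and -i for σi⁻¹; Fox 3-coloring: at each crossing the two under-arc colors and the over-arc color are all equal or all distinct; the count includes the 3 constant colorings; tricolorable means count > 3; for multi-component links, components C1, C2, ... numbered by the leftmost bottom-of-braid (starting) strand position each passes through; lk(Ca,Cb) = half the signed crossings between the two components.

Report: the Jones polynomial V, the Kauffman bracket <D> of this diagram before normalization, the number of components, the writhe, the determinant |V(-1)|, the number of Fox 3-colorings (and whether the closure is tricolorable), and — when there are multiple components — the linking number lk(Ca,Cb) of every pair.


V(t) = 1
bracket: -A^-9, w = -3
1 component, writhe -3, over 9 crossings
det 1, colorings 3 of 3^9 — not tricolorable
observation: w = -3 (over 9 crossings) is diagram-only; (-A^3)^(3) removes it from V


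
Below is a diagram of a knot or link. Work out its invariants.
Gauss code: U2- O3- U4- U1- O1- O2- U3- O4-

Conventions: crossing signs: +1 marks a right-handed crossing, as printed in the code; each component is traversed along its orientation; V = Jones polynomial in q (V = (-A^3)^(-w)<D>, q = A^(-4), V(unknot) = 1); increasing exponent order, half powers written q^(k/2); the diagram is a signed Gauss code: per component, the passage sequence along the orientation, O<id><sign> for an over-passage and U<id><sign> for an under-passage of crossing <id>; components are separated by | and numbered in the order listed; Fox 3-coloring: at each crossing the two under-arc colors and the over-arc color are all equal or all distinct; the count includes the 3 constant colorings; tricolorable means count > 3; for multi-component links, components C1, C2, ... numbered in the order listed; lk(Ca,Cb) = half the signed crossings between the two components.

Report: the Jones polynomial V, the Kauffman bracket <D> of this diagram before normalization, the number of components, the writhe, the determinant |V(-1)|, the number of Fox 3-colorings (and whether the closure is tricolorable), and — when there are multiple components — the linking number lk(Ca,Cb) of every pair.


V = -q^-4 + q^-3 + q^-1
<D> = A^-8 + 1 - A^4 (w = -4)
1 component over 4 crossings, w = -4
9 Fox colorings among 3^4, |V(-1)| = 3: tricolorable
why: |V(-1)| = 3: so tricolorable, since 3 divides 3


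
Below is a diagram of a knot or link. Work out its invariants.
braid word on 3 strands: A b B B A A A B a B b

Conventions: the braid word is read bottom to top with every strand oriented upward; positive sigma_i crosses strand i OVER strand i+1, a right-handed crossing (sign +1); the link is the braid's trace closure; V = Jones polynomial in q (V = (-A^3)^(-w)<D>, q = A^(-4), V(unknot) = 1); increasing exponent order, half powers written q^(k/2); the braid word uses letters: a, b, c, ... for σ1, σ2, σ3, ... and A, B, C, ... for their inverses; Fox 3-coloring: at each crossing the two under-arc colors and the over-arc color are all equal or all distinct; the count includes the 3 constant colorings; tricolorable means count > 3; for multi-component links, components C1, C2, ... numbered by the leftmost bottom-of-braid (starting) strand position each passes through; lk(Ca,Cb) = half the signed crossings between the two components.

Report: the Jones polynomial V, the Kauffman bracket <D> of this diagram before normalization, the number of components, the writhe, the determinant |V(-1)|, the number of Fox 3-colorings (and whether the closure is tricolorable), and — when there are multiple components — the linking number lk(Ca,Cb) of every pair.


V = q^(-13/2) - q^(-11/2) + q^(-9/2) - 2q^(-7/2) - q^(-3/2)
<D> = A^-9 + 2A^-1 - A^3 + A^7 - A^11 (w = -5)
2 components over 11 crossings, w = -5
lk(C1,C2): -1
9 Fox colorings among 3^11, |V(-1)| = 6: tricolorable
why: the word shrinks to σ1⁻¹ σ2⁻¹ σ1⁻¹ σ1⁻¹ σ1⁻¹ σ2⁻¹ σ1 after cancelling


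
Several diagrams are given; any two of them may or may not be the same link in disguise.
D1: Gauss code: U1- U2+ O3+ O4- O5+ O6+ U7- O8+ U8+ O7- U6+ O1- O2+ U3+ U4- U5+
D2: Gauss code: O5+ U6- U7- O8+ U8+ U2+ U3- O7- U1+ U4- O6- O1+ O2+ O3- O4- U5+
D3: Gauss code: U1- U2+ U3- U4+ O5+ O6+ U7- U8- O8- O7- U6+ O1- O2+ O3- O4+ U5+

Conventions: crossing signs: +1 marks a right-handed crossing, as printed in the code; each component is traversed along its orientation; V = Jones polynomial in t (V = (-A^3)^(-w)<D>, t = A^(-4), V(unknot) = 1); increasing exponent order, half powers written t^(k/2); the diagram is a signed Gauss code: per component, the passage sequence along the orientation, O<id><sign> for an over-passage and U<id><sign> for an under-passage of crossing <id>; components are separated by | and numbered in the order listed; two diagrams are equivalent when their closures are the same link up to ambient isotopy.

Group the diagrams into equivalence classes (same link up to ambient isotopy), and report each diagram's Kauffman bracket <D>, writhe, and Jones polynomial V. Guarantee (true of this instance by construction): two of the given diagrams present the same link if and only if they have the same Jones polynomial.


classes: {D1, D2, D3}
V(D1) = 1  [8 crossings, <D> = A^6, w = +2]
D2 (bracket 1; 8 crossings at w = 0): V = 1
V(D3) = 1  (w 0, c 8, <D> = 1)
insight: one V(t) for all 3 diagrams — one class (guaranteed)


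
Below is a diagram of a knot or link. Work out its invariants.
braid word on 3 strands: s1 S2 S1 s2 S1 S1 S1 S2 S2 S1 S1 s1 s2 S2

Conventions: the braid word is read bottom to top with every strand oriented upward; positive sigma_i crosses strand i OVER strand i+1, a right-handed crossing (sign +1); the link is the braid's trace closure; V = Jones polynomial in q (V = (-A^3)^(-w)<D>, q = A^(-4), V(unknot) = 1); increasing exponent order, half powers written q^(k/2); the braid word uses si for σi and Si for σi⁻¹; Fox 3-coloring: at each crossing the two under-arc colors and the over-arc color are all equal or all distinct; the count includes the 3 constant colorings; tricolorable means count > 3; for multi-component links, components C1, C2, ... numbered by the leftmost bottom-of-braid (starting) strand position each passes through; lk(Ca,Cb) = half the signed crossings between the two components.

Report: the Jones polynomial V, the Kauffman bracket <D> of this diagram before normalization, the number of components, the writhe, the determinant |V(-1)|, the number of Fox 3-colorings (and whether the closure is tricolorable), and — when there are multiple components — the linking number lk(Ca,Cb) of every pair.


V(q) = -q^-9 + 2q^-8 - 3q^-7 + 3q^-6 - 3q^-5 + 3q^-4 - q^-3 + q^-2
bracket: A^-10 - A^-6 + 3A^-2 - 3A^2 + 3A^6 - 3A^10 + 2A^14 - A^18, w = -6
1 component, writhe -6, over 14 crossings
det 17, colorings 3 of 3^14 — not tricolorable
observation: w = -6 shifts under R1 moves; the (-A^3)^(6) factor cancels that in V


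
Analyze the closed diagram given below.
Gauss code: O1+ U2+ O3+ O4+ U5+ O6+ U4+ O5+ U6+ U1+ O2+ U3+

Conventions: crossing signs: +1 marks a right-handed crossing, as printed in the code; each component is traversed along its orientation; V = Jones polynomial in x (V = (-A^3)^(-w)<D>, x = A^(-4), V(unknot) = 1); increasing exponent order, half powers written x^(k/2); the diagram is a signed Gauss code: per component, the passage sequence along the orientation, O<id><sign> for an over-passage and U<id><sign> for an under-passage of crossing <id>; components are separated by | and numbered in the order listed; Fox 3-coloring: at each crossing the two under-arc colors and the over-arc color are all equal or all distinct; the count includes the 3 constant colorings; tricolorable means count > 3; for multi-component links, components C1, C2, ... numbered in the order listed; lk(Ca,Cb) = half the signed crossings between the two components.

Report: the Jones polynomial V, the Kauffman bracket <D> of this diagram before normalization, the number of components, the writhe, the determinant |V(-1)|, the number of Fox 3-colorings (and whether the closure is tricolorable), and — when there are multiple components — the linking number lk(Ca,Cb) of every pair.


Jones polynomial: V(x) = x^2 + 2x^4 - 2x^5 + x^6 - 2x^7 + x^8
<D> = A^-14 - 2A^-10 + A^-6 - 2A^-2 + 2A^2 + A^10; writhe +6
components 1, writhe +6 (6 crossings)
3-colorings: 27 of 3^6, det 9 — tricolorable
note: V spans 6 powers of x: at least 6 crossings in any diagram


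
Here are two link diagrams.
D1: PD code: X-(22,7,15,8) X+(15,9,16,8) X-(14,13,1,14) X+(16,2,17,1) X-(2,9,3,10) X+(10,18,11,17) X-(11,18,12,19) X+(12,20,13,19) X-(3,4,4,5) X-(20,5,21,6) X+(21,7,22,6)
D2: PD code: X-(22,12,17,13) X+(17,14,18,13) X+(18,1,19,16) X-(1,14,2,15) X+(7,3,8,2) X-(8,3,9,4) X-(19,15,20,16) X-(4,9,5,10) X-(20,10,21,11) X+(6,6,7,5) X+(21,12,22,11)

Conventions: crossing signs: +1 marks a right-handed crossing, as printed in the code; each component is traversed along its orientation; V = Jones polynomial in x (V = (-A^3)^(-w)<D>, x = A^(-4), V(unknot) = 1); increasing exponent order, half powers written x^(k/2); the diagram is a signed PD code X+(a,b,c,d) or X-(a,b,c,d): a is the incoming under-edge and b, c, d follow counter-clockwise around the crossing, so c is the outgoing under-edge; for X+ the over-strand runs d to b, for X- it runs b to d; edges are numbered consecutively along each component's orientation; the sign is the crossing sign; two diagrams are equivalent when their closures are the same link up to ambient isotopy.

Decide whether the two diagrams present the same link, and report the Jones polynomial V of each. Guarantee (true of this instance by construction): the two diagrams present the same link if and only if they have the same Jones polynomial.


equivalent: no
D1 (bracket A^-13 + A^-5; 11 crossings at w = -1): V = -x^(1/2) - x^(5/2)
D2 (bracket A^-5 + A^-1; 11 crossings at w = -1): V = -x^(-1/2) - x^(1/2)
key observation: comparing 2 Jones polynomials yields 2 groups


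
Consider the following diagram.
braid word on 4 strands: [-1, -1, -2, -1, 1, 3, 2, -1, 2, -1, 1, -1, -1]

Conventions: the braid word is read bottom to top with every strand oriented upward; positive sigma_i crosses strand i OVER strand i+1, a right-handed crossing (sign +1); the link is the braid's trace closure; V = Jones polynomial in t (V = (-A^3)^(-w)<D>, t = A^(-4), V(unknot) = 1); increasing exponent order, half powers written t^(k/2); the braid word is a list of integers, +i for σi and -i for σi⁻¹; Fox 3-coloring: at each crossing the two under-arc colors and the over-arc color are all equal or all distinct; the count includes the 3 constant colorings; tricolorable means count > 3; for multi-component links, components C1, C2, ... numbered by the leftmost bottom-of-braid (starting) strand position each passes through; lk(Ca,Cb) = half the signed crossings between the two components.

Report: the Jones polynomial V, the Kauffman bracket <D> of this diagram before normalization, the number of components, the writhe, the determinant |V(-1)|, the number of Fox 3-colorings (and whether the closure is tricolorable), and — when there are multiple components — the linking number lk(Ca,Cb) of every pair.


V = -t^-7 + t^-6 - t^-5 + t^-4 + t^-2
<D> = -A^-1 - A^7 + A^11 - A^15 + A^19 (w = -3)
1 component over 13 crossings, w = -3
3 Fox colorings among 3^13, |V(-1)| = 5: not tricolorable
why: |V(-1)| = 5: so not tricolorable, since 3 does not divide 5


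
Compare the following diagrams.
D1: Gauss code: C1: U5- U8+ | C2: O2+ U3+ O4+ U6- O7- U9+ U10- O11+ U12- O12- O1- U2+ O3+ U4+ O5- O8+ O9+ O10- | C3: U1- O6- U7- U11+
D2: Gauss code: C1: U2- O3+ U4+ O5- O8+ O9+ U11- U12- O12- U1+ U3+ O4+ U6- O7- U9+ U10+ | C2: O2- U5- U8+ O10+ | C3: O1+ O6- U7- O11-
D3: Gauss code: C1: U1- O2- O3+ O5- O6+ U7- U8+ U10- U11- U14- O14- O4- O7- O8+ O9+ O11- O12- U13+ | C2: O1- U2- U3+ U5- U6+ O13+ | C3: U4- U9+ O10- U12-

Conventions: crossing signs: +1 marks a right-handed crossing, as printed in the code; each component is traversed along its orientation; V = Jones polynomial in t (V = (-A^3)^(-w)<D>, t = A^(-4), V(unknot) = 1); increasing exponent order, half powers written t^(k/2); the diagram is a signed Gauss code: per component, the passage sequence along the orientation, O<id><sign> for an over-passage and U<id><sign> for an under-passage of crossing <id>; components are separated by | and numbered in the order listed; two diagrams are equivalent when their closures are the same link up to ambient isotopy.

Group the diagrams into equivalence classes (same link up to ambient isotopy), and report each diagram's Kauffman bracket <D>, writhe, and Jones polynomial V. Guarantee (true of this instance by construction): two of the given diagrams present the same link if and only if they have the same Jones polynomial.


classes: {D1, D2} | {D3}
V(D1) = t^-2 + t^-1 + 2 + t - t^4  [12 crossings, <D> = -A^-16 + A^-4 + 2 + A^4 + A^8, w = 0]
V(D2) = t^-2 + t^-1 + 2 + t - t^4  (w 0, c 12, <D> = -A^-16 + A^-4 + 2 + A^4 + A^8)
V(D3) = t^-3 + t^-2 + t^-1 + 1  [14 crossings, <D> = A^-12 + A^-8 + A^-4 + 1, w = -4]
note: 2 classes among 3 diagrams; unequal V(t) rules out equality


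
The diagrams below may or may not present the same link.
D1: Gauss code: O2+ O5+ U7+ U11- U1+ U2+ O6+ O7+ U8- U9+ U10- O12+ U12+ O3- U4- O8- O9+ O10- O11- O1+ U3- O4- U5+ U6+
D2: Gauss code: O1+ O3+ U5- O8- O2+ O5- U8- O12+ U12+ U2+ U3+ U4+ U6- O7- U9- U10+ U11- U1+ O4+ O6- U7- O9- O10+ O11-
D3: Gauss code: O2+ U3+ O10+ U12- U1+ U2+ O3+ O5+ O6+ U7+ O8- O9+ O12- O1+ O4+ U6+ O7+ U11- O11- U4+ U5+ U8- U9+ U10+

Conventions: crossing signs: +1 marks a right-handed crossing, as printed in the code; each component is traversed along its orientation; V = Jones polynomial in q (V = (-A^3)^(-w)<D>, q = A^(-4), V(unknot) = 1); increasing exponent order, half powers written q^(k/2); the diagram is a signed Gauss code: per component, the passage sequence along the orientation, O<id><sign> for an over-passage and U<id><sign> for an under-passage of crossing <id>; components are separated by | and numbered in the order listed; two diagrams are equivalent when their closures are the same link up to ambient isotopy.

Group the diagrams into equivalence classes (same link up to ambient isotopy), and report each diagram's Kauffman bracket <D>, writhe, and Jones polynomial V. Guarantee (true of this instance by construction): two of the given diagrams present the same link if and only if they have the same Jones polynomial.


grouping into links: {D1} | {D2} | {D3}
V(D1) = -q^-3 + q^-2 - q^-1 + 3 - q + q^2 - q^3  (w +2, c 12, <D> = -A^-6 + A^-2 - A^2 + 3A^6 - A^10 + A^14 - A^18)
D2 (bracket 1; 12 crossings at w = 0): V = 1
V(D3) = q^2 + 2q^4 - 2q^5 + q^6 - 2q^7 + q^8  [12 crossings, <D> = A^-14 - 2A^-10 + A^-6 - 2A^-2 + 2A^2 + A^10, w = +6]
why: 3 values of V(q) split the 3 diagrams


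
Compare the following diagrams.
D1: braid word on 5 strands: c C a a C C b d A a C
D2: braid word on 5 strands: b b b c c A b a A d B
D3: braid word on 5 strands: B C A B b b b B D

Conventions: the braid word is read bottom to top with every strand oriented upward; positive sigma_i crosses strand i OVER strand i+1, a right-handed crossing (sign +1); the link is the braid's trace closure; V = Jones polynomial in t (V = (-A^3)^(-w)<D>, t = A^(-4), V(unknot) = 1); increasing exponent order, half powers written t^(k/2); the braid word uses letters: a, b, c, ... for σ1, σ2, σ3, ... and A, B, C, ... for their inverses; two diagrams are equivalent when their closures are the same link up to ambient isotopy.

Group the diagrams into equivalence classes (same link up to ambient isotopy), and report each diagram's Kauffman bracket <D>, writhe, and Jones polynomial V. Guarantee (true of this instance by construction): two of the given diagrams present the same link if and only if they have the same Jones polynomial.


grouping into links: {D1} | {D2} | {D3}
V(D1) = t^(-7/2) - t^(-5/2) + t^(-3/2) - 2t^(-1/2) - t^(3/2)  (w +1, c 11, <D> = A^-3 + 2A^5 - A^9 + A^13 - A^17)
V(D2) = -t^(3/2) - 2t^(7/2) + t^(9/2) - t^(11/2) + t^(13/2)  [11 crossings, <D> = -A^-11 + A^-7 - A^-3 + 2A + A^9, w = +5]
V(D3) = -t^(-1/2) - t^(1/2)  (w -3, c 9, <D> = A^-11 + A^-7)
key observation: V(t) takes 3 values over 3 diagrams, fixing the grouping


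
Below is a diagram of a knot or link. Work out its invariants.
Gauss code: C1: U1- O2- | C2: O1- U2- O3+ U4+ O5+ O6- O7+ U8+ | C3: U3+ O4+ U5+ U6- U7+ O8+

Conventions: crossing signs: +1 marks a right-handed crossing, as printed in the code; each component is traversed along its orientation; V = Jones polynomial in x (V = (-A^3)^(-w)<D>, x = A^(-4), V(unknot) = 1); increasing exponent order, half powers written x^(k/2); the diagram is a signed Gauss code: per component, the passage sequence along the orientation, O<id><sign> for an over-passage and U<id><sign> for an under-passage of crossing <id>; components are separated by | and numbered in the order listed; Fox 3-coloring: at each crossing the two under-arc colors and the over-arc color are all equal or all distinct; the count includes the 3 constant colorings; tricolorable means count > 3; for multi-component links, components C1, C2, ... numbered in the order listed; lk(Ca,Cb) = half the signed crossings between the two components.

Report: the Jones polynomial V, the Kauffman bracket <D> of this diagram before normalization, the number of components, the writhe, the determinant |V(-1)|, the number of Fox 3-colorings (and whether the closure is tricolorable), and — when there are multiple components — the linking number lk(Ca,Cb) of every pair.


V(x) = x^-1 + 2x - x^2 + 2x^3 - x^4 + x^5
bracket: A^-14 - A^-10 + 2A^-6 - A^-2 + 2A^2 + A^10, w = +2
3 components, writhe +2, over 8 crossings
lk(C1,C2) = -1
linking number lk(C1,C3) = 0
lk(C2,C3): +2
det 8, colorings 3 of 3^8 — not tricolorable
observation: w = +2 shifts under R1 moves; the (-A^3)^(-2) factor cancels that in V


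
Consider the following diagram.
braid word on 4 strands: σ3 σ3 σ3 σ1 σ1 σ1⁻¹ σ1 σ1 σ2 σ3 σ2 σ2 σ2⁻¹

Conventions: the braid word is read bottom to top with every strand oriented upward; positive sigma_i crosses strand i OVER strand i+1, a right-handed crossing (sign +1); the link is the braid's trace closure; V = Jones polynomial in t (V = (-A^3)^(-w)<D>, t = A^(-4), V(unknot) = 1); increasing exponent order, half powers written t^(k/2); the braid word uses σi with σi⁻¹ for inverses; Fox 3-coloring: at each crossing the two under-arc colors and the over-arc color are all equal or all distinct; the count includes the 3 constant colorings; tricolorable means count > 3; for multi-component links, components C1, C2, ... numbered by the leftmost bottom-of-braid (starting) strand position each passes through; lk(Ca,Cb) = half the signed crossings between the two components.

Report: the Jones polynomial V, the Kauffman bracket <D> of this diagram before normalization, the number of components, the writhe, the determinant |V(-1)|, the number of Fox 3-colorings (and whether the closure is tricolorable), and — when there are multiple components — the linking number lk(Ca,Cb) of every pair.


V = t^3 + 2t^5 - 2t^6 + 2t^7 - 3t^8 + 2t^9 - 2t^10 + t^11
<D> = -A^-17 + 2A^-13 - 2A^-9 + 3A^-5 - 2A^-1 + 2A^3 - 2A^7 - A^15 (w = +9)
1 component over 13 crossings, w = +9
9 Fox colorings among 3^13, |V(-1)| = 15: tricolorable
why: inverse pairs cancel, leaving σ3 σ3 σ3 σ1 σ1 σ1 σ2 σ3 σ2


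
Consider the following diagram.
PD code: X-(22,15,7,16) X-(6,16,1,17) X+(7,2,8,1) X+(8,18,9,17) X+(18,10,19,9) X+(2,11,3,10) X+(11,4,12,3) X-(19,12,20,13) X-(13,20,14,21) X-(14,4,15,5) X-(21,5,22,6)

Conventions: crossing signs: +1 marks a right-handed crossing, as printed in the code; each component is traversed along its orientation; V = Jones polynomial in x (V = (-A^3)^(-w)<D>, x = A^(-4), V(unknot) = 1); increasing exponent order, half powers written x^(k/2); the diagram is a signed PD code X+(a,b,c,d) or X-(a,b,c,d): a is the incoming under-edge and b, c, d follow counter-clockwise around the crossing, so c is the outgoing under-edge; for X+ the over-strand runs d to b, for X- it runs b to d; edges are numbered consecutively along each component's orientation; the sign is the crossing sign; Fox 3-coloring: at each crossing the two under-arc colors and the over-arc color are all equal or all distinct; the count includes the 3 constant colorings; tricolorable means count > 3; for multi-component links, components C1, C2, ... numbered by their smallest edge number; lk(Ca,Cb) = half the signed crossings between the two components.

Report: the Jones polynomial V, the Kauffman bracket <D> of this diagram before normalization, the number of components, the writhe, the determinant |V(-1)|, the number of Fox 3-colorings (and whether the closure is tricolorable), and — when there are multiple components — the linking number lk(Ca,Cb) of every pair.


Jones polynomial: V(x) = x^(-7/2) - 2x^(-5/2) + x^(-3/2) - 2x^(-1/2) + x^(1/2) - x^(3/2)
<D> = A^-9 - A^-5 + 2A^-1 - A^3 + 2A^7 - A^11; writhe -1
components 2, writhe -1 (11 crossings)
linking number lk(C1,C2) = 0
3-colorings: 3 of 3^11, det 8 — not tricolorable
note: w = -1 shifts under R1 moves; the (-A^3)^(1) factor cancels that in V


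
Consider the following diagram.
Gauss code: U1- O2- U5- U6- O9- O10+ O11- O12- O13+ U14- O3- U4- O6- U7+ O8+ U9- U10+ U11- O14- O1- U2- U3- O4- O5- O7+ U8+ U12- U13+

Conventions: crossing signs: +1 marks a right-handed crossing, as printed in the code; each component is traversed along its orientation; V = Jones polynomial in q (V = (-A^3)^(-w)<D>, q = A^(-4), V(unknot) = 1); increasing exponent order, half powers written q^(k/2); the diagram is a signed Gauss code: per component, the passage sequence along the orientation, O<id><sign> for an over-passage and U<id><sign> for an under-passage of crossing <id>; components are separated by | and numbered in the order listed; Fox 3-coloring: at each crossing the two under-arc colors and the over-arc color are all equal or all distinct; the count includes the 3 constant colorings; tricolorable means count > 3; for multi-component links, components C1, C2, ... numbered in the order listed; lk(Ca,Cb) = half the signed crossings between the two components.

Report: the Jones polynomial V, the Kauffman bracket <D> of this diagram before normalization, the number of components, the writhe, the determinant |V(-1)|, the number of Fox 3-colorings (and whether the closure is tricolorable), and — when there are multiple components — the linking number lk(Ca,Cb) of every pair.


V(q) = q^-8 - 2q^-7 + q^-6 - 2q^-5 + 2q^-4 + q^-2
bracket: A^-10 + 2A^-2 - 2A^2 + A^6 - 2A^10 + A^14, w = -6
1 component, writhe -6, over 14 crossings
det 9, colorings 27 of 3^14 — tricolorable
observation: w = -6 shifts under R1 moves; the (-A^3)^(6) factor cancels that in V


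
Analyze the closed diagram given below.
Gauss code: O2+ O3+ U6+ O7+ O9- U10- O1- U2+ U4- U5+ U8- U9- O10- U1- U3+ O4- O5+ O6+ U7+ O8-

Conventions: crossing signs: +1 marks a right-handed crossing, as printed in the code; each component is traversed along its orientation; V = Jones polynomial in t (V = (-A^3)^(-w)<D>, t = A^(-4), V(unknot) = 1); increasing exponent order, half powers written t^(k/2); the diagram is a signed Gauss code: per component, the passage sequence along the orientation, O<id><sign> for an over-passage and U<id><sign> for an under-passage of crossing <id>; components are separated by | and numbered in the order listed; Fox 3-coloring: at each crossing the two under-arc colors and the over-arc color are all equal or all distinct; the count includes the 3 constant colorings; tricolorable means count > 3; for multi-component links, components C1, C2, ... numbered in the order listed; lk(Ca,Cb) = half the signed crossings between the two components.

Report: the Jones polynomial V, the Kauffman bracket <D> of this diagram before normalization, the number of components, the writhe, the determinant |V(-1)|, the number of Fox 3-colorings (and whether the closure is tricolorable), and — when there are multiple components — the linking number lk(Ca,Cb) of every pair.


V(t) = -t^-3 + t^-2 - t^-1 + 3 - t + t^2 - t^3
bracket: -A^-12 + A^-8 - A^-4 + 3 - A^4 + A^8 - A^12, w = 0
1 component, writhe 0, over 10 crossings
det 9, colorings 27 of 3^10 — tricolorable
observation: w = 0 shifts under R1 moves; the (-A^3)^(0) factor cancels that in V


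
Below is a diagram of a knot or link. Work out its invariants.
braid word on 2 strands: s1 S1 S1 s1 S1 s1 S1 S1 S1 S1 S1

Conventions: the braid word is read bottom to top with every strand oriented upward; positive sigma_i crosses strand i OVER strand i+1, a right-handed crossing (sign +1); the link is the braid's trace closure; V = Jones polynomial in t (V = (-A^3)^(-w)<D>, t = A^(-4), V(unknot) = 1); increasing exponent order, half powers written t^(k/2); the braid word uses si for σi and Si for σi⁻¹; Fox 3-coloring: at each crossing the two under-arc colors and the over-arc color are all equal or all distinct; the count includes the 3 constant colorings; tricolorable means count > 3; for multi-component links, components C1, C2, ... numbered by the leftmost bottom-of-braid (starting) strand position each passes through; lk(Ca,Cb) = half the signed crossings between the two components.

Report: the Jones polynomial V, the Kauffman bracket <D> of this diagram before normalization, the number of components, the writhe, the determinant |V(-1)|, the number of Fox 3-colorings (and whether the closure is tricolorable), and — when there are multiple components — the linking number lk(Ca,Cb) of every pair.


V(t) = -t^-7 + t^-6 - t^-5 + t^-4 + t^-2
bracket: -A^-7 - A + A^5 - A^9 + A^13, w = -5
1 component, writhe -5, over 11 crossings
det 5, colorings 3 of 3^11 — not tricolorable
observation: a (2,5) torus form — a single generator 5 times


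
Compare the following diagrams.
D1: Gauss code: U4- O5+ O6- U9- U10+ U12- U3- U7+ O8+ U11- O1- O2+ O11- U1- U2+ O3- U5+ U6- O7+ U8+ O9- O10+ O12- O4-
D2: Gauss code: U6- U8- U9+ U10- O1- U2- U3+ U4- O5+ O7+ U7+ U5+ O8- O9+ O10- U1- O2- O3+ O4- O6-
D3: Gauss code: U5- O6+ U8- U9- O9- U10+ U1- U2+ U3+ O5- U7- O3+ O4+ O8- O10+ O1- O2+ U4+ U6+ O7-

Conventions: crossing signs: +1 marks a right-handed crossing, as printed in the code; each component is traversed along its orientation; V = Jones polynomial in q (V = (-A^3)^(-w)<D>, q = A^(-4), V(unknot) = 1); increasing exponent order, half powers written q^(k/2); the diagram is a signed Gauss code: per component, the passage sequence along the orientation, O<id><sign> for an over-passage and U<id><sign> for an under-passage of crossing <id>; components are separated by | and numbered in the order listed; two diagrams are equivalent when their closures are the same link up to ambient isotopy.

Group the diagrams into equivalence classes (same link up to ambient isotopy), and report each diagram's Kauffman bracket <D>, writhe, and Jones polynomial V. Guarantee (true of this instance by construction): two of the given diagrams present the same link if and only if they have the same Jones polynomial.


grouping into links: {D1} | {D2} | {D3}
V(D1) = 1  (w -2, c 12, <D> = A^-6)
V(D2) = -q^-4 + q^-3 + q^-1  [10 crossings, <D> = A^-2 + A^6 - A^10, w = -2]
D3 (bracket A^-8 - A^-4 + 1 - A^4 + A^8; 10 crossings at w = 0): V = q^-2 - q^-1 + 1 - q + q^2
why: 3 values of V(q) split the 3 diagrams


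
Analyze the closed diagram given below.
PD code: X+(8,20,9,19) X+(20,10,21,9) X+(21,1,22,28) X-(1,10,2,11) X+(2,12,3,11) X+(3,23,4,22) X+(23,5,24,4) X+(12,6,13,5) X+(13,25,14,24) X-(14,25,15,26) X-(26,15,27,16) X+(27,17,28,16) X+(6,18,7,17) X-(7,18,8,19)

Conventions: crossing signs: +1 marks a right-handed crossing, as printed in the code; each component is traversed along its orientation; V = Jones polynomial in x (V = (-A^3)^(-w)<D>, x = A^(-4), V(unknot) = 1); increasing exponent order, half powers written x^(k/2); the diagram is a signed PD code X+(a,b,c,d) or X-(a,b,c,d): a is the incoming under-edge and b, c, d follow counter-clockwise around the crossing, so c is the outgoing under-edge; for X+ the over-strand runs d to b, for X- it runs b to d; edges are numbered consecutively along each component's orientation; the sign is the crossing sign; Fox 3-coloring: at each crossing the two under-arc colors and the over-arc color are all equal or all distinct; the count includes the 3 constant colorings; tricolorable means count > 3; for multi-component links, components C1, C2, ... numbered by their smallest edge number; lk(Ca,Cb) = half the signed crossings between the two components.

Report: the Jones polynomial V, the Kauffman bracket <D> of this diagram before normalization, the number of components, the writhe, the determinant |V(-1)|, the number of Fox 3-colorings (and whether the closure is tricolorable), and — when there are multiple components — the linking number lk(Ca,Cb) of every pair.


V = x^2 + 2x^4 - 2x^5 + x^6 - 2x^7 + x^8
<D> = A^-14 - 2A^-10 + A^-6 - 2A^-2 + 2A^2 + A^10 (w = +6)
1 component over 14 crossings, w = +6
27 Fox colorings among 3^14, |V(-1)| = 9: tricolorable
why: w = +6 (over 14 crossings) is diagram-only; (-A^3)^(-6) removes it from V


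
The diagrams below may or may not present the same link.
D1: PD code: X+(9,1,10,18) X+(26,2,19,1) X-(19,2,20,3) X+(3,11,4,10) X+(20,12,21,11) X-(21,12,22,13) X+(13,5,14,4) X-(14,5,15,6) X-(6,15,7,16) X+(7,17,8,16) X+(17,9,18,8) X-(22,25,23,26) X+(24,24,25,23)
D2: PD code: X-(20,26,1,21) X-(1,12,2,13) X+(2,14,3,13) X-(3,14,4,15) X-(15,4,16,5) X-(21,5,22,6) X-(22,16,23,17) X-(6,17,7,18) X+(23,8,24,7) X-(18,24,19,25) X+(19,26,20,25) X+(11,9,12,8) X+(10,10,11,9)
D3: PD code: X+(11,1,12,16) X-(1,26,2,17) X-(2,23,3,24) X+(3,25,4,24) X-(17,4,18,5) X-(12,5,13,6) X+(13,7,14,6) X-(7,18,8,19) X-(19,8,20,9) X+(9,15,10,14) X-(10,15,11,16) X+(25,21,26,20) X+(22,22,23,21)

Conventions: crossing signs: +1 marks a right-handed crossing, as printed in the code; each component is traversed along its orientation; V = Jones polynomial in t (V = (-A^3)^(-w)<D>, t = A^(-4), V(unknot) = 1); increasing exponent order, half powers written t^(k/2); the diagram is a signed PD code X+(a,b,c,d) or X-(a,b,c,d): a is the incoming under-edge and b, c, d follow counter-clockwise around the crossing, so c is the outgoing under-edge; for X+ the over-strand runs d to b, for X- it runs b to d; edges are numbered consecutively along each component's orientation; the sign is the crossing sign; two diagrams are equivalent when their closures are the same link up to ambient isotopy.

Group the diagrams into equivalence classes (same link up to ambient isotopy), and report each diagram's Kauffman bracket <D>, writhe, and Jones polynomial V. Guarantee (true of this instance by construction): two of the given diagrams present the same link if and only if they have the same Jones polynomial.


grouping into links: {D1} | {D2} | {D3}
V(D1) = -t^(1/2) - t^(3/2) - t^(5/2) + t^(9/2)  (w +3, c 13, <D> = -A^-9 + A^-1 + A^3 + A^7)
V(D2) = t^(-13/2) - t^(-11/2) + t^(-9/2) - 2t^(-7/2) - t^(-3/2)  [13 crossings, <D> = A^-3 + 2A^5 - A^9 + A^13 - A^17, w = -3]
V(D3) = -t^(-11/2) + t^(-9/2) - t^(-7/2) - t^(-3/2)  [13 crossings, <D> = A^3 + A^11 - A^15 + A^19, w = -1]
why: 3 values of V(t) split the 3 diagrams


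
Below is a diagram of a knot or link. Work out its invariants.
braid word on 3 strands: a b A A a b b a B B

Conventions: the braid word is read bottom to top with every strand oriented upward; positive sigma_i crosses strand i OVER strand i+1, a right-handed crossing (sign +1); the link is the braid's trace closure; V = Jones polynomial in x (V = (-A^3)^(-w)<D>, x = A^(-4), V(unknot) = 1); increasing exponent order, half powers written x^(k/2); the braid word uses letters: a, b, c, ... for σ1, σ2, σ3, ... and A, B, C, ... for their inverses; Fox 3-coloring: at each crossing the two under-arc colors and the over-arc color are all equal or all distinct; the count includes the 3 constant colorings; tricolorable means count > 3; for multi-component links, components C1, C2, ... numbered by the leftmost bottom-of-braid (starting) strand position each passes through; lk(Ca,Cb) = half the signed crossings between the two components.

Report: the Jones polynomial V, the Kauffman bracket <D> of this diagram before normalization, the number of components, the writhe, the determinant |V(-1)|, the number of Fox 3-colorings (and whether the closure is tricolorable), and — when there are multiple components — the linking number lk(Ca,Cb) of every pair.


V = -x^-1 + 2 - x + 2x^2 - x^3 + x^4 - x^5
<D> = -A^-14 + A^-10 - A^-6 + 2A^-2 - A^2 + 2A^6 - A^10 (w = +2)
1 component over 10 crossings, w = +2
9 Fox colorings among 3^10, |V(-1)| = 9: tricolorable
why: inverse pairs cancel, leaving σ1 σ2 σ1⁻¹ σ2 σ2 σ1 σ2⁻¹ σ2⁻¹
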